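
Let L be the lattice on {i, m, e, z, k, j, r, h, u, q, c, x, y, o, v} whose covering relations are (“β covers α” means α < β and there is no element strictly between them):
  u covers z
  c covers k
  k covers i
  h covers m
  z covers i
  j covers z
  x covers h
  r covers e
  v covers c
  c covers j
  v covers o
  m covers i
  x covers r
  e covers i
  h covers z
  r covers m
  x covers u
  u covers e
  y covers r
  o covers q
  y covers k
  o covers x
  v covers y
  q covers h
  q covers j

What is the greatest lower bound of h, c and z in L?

z

Common lower bounds of {h, c, z}: i, z.
The greatest among these is z.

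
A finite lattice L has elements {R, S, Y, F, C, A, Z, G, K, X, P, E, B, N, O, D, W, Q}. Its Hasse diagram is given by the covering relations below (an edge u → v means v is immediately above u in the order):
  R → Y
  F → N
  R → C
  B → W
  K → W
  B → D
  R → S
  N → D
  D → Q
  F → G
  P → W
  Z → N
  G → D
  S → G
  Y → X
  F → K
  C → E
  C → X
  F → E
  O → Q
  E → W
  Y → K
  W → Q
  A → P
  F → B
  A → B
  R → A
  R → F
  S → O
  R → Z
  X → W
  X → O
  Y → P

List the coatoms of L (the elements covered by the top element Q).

The coatoms are exactly the elements covered by Q: D, O, W.

D, O, W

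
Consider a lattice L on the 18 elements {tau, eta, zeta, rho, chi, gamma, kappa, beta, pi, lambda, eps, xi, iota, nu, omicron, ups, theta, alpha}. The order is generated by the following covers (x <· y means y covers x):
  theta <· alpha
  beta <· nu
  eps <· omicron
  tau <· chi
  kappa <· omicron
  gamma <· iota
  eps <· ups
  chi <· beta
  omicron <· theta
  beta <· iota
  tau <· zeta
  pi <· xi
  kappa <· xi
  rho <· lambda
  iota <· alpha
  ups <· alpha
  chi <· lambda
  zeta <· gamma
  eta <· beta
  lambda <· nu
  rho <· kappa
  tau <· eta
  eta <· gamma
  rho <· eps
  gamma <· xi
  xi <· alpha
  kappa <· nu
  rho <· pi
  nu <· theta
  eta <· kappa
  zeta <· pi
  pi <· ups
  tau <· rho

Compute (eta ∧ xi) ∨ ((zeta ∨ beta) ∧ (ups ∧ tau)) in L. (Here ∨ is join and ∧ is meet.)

eta ∧ xi = eta
zeta ∨ beta = iota
ups ∧ tau = tau
iota ∧ tau = tau
eta ∨ tau = eta

eta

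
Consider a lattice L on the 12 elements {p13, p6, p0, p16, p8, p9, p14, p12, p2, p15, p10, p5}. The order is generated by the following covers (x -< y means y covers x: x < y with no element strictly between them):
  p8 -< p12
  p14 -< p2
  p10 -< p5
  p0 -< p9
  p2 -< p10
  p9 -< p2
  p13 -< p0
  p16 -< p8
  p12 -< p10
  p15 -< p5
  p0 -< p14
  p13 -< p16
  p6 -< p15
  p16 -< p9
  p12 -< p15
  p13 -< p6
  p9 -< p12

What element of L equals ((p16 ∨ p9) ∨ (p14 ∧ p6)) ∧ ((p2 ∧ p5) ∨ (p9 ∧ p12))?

p16 ∨ p9 = p9
p14 ∧ p6 = p13
p9 ∨ p13 = p9
p2 ∧ p5 = p2
p9 ∧ p12 = p9
p2 ∨ p9 = p2
p9 ∧ p2 = p9

p9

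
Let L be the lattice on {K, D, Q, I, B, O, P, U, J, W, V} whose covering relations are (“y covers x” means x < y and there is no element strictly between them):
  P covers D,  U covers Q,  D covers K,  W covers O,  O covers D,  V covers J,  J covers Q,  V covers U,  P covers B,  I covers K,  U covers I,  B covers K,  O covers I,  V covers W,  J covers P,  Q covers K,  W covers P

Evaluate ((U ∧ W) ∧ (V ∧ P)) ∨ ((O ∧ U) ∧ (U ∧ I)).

U ∧ W = I
V ∧ P = P
I ∧ P = K
O ∧ U = I
U ∧ I = I
I ∧ I = I
K ∨ I = I

I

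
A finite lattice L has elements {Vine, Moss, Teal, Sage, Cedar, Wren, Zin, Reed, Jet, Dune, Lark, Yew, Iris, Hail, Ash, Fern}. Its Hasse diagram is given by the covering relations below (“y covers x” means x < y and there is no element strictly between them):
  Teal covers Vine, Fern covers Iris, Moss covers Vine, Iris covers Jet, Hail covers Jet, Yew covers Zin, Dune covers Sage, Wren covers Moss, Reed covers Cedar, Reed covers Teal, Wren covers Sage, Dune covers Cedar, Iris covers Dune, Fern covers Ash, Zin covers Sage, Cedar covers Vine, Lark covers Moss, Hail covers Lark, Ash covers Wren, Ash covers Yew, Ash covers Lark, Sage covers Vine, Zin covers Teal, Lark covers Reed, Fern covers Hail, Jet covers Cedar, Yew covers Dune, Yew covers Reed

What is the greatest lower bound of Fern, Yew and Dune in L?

Dune

Common lower bounds of {Fern, Yew, Dune}: Cedar, Dune, Sage, Vine.
The greatest among these is Dune.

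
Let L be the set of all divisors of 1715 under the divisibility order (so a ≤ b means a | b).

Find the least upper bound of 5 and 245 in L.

245

In the divisibility order, the join is the least common multiple: lcm(5, 245) = 245.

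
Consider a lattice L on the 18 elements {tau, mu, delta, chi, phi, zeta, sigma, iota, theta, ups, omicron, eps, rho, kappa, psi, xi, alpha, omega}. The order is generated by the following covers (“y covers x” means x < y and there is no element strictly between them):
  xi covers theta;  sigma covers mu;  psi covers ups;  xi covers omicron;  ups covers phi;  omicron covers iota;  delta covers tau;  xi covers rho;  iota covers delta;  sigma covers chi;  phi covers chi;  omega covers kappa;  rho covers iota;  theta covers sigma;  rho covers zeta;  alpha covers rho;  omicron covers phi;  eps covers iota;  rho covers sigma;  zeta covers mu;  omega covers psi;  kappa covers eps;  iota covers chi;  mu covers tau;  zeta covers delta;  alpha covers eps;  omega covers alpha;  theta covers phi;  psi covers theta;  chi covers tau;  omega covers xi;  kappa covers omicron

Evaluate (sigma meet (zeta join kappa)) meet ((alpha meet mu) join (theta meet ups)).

sigma

zeta ∨ kappa = omega
sigma ∧ omega = sigma
alpha ∧ mu = mu
theta ∧ ups = phi
mu ∨ phi = theta
sigma ∧ theta = sigma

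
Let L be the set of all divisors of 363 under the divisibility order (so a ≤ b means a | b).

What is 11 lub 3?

In the divisibility order, the join is the least common multiple: lcm(11, 3) = 33.

33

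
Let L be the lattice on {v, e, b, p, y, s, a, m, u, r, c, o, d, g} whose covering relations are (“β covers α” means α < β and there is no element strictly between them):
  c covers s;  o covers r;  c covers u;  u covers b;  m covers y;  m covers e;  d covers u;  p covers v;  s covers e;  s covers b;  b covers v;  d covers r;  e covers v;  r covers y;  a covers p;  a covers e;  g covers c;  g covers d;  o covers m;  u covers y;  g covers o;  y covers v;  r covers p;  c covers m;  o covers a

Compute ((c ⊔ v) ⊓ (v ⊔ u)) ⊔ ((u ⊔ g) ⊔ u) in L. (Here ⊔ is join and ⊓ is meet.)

g

c ∨ v = c
v ∨ u = u
c ∧ u = u
u ∨ g = g
g ∨ u = g
u ∨ g = g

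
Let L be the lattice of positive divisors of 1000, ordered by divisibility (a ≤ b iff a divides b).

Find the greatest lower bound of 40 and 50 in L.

In the divisibility order, the meet is the greatest common divisor: gcd(40, 50) = 10.

10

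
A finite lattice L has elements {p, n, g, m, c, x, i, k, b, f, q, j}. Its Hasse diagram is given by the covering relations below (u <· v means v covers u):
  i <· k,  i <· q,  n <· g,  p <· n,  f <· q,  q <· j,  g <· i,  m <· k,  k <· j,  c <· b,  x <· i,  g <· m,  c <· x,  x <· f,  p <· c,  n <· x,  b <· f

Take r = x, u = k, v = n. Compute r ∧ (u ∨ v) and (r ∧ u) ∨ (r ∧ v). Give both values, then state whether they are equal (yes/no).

u ∨ v = k, so r ∧ (u ∨ v) = x ∧ k = x.
r ∧ u = x and r ∧ v = n, so (r ∧ u) ∨ (r ∧ v) = x ∨ n = x.
Equal: yes.

x; x; yes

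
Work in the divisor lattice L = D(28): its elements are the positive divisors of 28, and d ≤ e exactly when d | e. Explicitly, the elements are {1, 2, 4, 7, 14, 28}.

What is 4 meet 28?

4

In the divisibility order, the meet is the greatest common divisor: gcd(4, 28) = 4.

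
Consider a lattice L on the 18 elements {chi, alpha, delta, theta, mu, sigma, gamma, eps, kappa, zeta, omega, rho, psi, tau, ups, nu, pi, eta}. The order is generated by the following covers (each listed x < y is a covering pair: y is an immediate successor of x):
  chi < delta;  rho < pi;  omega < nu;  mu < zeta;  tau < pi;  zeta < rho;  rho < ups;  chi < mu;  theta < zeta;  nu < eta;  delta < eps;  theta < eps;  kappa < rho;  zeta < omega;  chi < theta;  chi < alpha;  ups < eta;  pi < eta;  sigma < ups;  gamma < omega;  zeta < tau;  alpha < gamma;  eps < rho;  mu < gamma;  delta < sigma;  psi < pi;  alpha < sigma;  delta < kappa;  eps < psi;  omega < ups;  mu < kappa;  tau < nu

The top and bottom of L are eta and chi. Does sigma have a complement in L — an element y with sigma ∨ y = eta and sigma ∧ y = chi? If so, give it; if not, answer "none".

tau

Need y with sigma ∨ y = eta and sigma ∧ y = chi.
Checking each element gives: tau.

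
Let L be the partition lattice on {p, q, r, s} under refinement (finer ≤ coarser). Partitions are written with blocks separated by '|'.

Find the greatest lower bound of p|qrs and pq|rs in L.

The meet (common refinement) of p|qrs and pq|rs intersects blocks pairwise, giving p|q|rs.

p|q|rs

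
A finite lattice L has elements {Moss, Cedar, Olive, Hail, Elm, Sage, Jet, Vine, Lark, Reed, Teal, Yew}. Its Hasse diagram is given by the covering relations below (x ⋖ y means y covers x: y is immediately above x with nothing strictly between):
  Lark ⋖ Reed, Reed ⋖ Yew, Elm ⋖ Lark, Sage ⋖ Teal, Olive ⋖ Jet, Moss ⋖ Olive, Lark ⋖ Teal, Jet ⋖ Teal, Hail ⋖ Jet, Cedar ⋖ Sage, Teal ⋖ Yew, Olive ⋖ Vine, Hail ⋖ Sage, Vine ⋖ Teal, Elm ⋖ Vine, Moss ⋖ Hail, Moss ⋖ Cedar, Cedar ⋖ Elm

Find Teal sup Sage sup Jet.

Common upper bounds of {Teal, Sage, Jet}: Teal, Yew.
The least among these is Teal.

Teal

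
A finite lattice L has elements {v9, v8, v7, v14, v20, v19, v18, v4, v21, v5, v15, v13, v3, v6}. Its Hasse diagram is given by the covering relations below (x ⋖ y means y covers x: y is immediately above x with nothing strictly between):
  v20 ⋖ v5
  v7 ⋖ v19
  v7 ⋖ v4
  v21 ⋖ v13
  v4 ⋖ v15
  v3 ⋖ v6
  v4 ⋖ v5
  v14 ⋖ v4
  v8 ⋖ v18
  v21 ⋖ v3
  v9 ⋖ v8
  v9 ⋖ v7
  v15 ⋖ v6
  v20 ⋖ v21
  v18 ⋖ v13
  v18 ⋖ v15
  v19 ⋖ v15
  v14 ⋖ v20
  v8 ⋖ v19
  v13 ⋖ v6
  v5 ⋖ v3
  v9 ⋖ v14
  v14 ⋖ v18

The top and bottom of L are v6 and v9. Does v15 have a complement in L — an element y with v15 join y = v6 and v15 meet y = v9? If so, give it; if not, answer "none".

none

For every candidate y, either v15 ∨ y ≠ v6 or v15 ∧ y ≠ v9; no complement exists.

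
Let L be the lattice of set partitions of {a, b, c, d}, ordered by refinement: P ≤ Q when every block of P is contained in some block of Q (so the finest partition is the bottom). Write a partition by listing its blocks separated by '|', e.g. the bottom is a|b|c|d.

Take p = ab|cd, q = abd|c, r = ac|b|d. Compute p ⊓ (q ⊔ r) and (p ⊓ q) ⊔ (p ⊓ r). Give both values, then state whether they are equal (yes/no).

ab|cd; ab|c|d; no

q ⊔ r = abcd, so p ⊓ (q ⊔ r) = ab|cd ⊓ abcd = ab|cd.
p ⊓ q = ab|c|d and p ⊓ r = a|b|c|d, so (p ⊓ q) ⊔ (p ⊓ r) = ab|c|d ⊔ a|b|c|d = ab|c|d.
Equal: no.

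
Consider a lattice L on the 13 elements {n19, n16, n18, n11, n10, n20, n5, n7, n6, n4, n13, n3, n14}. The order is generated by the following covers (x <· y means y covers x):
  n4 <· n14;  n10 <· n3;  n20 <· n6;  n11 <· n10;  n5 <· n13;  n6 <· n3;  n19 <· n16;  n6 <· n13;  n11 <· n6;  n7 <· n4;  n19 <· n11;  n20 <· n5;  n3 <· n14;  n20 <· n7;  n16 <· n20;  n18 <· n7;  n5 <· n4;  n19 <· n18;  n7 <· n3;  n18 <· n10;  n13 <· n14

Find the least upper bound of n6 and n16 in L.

Common upper bounds of {n6, n16}: n13, n14, n3, n6.
The least among these is n6.

n6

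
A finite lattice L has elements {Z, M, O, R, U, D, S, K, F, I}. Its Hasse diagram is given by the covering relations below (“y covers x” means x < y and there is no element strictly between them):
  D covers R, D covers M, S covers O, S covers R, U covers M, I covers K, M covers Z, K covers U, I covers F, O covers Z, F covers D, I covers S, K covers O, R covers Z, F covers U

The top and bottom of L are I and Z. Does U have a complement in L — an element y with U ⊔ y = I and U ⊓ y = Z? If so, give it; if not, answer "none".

S

Need y with U ∨ y = I and U ∧ y = Z.
Checking each element gives: S.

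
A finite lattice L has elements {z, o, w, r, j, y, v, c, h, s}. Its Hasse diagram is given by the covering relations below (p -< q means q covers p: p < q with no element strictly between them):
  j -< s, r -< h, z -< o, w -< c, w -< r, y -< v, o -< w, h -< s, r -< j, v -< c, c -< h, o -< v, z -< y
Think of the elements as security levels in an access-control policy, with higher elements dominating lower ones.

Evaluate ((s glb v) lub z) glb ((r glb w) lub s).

v

s ∧ v = v
v ∨ z = v
r ∧ w = w
w ∨ s = s
v ∧ s = v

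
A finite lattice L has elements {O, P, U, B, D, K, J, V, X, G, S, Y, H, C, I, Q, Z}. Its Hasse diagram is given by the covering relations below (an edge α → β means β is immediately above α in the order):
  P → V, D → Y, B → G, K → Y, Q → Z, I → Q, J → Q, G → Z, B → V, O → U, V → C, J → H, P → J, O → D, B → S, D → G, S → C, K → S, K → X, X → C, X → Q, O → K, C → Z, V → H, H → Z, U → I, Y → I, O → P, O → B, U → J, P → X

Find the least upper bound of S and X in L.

Common upper bounds of {S, X}: C, Z.
The least among these is C.

C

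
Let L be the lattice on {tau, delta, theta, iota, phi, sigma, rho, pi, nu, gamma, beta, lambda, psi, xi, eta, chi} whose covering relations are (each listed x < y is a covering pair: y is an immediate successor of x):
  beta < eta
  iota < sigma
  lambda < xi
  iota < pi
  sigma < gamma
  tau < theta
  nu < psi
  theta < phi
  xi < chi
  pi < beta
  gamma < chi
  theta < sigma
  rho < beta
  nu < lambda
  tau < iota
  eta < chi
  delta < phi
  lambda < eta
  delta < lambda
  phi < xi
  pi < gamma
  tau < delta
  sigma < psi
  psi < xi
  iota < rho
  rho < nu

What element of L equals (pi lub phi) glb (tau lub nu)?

nu

pi ∨ phi = chi
tau ∨ nu = nu
chi ∧ nu = nu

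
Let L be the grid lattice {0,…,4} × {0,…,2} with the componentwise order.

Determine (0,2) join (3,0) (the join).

(3,2)

Common upper bounds of {(0,2), (3,0)}: (3,2), (4,2).
The least among these is (3,2).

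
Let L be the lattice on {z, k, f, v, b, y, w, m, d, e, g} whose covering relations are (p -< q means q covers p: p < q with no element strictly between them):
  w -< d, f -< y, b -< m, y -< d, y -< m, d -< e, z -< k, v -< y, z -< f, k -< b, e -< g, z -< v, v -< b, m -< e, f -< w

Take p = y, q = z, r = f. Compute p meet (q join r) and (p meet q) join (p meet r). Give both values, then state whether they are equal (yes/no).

q join r = f, so p meet (q join r) = y meet f = f.
p meet q = z and p meet r = f, so (p meet q) join (p meet r) = z join f = f.
Equal: yes.

f; f; yes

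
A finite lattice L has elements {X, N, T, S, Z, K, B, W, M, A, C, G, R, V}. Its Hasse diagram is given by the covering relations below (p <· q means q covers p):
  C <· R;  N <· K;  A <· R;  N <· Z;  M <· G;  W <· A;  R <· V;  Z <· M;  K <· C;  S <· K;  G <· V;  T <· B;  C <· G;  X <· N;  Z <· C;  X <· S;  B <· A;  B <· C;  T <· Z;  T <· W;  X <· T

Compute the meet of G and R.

Common lower bounds of {G, R}: B, C, K, N, S, T, X, Z.
The greatest among these is C.

C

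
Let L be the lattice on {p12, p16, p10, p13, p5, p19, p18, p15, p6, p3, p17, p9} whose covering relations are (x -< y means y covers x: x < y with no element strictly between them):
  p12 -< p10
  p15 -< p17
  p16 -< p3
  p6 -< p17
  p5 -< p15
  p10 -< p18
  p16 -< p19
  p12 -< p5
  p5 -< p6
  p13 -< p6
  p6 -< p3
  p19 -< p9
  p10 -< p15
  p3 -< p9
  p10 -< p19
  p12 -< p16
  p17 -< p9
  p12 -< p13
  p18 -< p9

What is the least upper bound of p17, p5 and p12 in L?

Common upper bounds of {p17, p5, p12}: p17, p9.
The least among these is p17.

p17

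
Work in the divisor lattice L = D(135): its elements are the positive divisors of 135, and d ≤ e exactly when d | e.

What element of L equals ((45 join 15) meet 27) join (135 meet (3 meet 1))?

9

45 ∨ 15 = 45
45 ∧ 27 = 9
3 ∧ 1 = 1
135 ∧ 1 = 1
9 ∨ 1 = 9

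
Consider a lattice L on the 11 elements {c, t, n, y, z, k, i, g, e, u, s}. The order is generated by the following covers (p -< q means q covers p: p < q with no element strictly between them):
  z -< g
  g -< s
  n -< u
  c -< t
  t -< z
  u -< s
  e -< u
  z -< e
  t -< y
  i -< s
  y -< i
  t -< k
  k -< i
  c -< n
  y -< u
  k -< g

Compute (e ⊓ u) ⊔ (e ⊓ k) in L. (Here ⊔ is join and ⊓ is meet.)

e

e ∧ u = e
e ∧ k = t
e ∨ t = e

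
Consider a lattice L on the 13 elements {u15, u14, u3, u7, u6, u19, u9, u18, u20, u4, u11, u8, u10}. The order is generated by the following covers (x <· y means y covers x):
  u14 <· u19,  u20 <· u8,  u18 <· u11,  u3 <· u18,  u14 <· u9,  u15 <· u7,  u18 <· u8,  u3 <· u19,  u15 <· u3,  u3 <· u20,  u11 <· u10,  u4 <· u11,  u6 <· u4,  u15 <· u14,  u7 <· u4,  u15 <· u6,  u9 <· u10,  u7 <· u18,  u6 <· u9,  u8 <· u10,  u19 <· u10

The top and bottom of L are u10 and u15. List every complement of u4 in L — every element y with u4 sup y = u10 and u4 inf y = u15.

u14, u19, u20

Need y with u4 ∨ y = u10 and u4 ∧ y = u15.
Checking each element gives: u14, u19, u20.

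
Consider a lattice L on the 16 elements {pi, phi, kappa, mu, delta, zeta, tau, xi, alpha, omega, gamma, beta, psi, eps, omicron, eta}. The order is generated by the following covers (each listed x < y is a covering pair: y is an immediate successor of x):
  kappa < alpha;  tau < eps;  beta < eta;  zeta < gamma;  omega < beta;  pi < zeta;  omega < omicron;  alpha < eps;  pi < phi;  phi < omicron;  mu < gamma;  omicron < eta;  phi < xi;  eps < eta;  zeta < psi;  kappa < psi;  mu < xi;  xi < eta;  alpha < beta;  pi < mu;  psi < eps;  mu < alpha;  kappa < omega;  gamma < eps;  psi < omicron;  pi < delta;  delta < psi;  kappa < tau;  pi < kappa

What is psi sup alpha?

eps

Common upper bounds of {psi, alpha}: eps, eta.
The least among these is eps.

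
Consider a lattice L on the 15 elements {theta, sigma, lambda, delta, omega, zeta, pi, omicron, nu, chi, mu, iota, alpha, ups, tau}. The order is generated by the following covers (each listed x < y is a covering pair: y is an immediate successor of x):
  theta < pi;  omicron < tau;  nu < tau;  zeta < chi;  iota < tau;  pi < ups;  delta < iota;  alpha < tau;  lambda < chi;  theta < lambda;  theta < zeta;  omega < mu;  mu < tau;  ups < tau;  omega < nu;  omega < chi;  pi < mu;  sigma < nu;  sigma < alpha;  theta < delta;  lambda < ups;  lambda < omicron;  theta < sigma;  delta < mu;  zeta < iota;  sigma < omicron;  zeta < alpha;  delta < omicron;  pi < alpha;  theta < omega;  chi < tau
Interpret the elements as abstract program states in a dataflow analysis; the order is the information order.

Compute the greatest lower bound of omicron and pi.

Common lower bounds of {omicron, pi}: theta.
The greatest among these is theta.

theta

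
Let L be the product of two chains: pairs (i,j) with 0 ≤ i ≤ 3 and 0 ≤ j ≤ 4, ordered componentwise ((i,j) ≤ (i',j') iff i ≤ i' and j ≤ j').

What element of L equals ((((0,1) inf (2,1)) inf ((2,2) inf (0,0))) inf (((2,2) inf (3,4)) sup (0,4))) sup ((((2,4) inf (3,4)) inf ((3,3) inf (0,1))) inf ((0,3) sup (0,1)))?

(0,1)

(0,1) ∧ (2,1) = (0,1)
(2,2) ∧ (0,0) = (0,0)
(0,1) ∧ (0,0) = (0,0)
(2,2) ∧ (3,4) = (2,2)
(2,2) ∨ (0,4) = (2,4)
(0,0) ∧ (2,4) = (0,0)
(2,4) ∧ (3,4) = (2,4)
(3,3) ∧ (0,1) = (0,1)
(2,4) ∧ (0,1) = (0,1)
(0,3) ∨ (0,1) = (0,3)
(0,1) ∧ (0,3) = (0,1)
(0,0) ∨ (0,1) = (0,1)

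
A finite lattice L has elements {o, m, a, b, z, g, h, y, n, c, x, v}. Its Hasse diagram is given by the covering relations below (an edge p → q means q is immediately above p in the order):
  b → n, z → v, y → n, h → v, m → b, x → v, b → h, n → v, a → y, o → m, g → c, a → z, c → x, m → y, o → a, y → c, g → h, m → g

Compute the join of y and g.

c

Common upper bounds of {y, g}: c, v, x.
The least among these is c.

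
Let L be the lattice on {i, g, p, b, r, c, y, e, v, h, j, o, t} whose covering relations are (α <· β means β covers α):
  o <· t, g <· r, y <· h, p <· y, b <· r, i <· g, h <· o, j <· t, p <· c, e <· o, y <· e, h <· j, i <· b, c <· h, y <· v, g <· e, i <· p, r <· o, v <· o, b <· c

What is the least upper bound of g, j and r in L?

t

Common upper bounds of {g, j, r}: t.
The least among these is t.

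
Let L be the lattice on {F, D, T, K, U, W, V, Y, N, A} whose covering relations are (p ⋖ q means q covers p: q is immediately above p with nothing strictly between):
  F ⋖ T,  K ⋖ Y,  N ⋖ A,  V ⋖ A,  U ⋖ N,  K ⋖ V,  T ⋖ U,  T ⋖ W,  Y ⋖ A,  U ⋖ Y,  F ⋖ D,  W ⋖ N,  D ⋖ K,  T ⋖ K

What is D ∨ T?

Common upper bounds of {D, T}: A, K, V, Y.
The least among these is K.

K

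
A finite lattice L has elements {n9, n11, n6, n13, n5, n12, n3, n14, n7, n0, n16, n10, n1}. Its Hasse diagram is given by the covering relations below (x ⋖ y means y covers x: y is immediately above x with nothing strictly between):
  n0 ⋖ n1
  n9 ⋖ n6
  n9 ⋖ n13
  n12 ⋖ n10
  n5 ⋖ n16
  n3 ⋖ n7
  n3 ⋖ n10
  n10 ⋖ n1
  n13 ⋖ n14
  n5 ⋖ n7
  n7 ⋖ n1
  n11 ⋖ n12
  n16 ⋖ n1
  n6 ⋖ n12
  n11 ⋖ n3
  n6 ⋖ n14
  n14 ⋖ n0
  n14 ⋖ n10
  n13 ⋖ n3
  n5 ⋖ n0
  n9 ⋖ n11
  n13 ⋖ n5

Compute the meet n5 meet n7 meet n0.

Common lower bounds of {n5, n7, n0}: n13, n5, n9.
The greatest among these is n5.

n5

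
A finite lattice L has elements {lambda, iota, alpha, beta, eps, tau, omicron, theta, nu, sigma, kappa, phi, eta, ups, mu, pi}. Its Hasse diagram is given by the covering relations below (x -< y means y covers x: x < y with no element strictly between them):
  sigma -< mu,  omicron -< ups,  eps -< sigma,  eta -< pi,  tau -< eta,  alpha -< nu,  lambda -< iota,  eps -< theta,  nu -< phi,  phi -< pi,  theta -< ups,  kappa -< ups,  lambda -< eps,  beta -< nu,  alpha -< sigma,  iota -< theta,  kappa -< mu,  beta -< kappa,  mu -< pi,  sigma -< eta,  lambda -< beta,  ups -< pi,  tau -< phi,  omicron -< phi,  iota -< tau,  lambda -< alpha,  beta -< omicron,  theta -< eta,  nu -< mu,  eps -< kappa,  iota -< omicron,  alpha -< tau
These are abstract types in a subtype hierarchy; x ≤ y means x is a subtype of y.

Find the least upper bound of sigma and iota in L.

Common upper bounds of {sigma, iota}: eta, pi.
The least among these is eta.

eta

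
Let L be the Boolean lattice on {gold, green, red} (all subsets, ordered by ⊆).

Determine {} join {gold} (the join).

{gold}

Under ⊆, join is union: {} ∪ {gold} = {gold}.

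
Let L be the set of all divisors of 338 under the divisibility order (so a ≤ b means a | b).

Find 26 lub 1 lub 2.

In the divisibility order, the join is the least common multiple: lcm(26, 1, 2) = 26.

26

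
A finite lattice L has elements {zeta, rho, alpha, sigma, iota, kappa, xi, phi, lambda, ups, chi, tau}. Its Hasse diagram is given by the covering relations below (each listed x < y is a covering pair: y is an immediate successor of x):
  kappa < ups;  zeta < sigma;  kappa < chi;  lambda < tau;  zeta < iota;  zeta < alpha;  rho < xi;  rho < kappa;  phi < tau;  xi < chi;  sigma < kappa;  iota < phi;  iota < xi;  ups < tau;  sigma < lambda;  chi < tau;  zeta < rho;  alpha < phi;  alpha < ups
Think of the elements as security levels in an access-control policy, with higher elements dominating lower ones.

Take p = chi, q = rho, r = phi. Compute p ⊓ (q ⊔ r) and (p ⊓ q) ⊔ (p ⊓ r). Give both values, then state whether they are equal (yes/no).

q ⊔ r = tau, so p ⊓ (q ⊔ r) = chi ⊓ tau = chi.
p ⊓ q = rho and p ⊓ r = iota, so (p ⊓ q) ⊔ (p ⊓ r) = rho ⊔ iota = xi.
Equal: no.

chi; xi; no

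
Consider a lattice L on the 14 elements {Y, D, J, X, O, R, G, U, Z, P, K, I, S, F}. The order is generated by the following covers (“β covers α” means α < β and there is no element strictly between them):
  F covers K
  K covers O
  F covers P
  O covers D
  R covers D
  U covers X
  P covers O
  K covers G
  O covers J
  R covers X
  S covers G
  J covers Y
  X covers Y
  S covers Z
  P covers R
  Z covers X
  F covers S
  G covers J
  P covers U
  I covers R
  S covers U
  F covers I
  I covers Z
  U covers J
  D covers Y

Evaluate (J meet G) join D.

O

J ∧ G = J
J ∨ D = O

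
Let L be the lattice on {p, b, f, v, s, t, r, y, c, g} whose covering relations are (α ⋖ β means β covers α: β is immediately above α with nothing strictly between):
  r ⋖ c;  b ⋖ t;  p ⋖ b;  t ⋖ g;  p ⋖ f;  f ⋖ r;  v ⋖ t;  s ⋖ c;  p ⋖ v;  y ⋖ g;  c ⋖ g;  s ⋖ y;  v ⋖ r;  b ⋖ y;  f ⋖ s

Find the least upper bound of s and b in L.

Common upper bounds of {s, b}: g, y.
The least among these is y.

y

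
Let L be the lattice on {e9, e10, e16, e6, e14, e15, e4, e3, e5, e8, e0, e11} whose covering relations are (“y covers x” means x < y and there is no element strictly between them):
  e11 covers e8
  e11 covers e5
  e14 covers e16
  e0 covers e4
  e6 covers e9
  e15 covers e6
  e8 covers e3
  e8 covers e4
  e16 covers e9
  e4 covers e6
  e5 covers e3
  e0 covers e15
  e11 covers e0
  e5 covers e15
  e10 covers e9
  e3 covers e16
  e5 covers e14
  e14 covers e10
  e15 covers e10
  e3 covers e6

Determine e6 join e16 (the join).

e3

Common upper bounds of {e6, e16}: e11, e3, e5, e8.
The least among these is e3.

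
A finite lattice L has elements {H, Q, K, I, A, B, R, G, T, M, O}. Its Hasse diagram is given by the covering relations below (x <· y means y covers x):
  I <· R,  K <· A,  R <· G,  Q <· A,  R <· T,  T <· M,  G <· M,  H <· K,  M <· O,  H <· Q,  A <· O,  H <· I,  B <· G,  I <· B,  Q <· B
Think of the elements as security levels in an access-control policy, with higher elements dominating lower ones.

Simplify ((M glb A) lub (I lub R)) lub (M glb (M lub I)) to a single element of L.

M

M ∧ A = Q
I ∨ R = R
Q ∨ R = G
M ∨ I = M
M ∧ M = M
G ∨ M = M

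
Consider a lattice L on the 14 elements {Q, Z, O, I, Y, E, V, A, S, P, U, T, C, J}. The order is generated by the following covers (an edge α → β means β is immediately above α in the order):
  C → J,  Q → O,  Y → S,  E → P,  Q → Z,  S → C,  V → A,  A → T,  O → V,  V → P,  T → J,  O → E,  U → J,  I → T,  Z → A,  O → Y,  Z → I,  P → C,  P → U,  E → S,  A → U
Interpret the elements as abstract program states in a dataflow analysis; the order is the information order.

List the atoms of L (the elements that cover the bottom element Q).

The atoms are exactly the elements that cover Q: O, Z.

O, Z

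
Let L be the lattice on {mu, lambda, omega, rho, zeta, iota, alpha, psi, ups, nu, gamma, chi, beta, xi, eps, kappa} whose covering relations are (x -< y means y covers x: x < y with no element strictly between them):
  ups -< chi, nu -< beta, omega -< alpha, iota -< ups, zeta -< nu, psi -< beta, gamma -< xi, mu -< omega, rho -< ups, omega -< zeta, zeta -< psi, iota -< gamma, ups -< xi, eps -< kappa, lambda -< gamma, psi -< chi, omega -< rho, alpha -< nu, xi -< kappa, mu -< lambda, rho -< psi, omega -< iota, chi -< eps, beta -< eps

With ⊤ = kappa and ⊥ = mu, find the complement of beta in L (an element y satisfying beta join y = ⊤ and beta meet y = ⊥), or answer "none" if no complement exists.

Need y with beta ∨ y = kappa and beta ∧ y = mu.
Checking each element gives: lambda.

lambda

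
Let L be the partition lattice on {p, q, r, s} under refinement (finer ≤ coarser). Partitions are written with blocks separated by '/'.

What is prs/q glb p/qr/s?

p/q/r/s

The meet (common refinement) of prs/q and p/qr/s intersects blocks pairwise, giving p/q/r/s.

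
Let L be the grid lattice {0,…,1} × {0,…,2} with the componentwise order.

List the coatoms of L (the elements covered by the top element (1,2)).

The coatoms are exactly the elements covered by (1,2): (0,2), (1,1).

(0,2), (1,1)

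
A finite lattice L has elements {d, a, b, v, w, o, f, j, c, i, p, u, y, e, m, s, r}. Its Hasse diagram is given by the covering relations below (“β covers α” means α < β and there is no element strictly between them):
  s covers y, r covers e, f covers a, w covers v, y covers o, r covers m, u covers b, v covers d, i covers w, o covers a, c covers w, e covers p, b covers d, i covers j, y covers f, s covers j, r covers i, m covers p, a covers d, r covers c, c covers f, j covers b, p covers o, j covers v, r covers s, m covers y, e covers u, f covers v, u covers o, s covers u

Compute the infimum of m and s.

y

Common lower bounds of {m, s}: a, d, f, o, v, y.
The greatest among these is y.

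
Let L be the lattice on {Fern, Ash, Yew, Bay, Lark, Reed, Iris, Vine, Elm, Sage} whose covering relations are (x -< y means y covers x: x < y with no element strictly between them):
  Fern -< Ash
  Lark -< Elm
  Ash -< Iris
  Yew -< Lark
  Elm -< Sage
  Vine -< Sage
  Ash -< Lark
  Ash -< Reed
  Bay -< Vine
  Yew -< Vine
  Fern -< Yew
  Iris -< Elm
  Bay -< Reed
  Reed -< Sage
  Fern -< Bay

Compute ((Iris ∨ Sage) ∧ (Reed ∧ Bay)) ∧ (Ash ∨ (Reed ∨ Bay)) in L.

Iris ∨ Sage = Sage
Reed ∧ Bay = Bay
Sage ∧ Bay = Bay
Reed ∨ Bay = Reed
Ash ∨ Reed = Reed
Bay ∧ Reed = Bay

Bay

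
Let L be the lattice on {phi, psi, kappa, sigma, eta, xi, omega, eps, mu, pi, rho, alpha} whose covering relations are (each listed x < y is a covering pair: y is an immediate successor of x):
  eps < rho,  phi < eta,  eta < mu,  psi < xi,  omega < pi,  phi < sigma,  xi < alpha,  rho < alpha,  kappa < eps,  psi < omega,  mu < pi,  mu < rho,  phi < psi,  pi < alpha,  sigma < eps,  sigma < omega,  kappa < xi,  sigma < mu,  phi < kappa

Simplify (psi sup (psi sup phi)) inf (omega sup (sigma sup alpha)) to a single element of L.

psi

psi ∨ phi = psi
psi ∨ psi = psi
sigma ∨ alpha = alpha
omega ∨ alpha = alpha
psi ∧ alpha = psi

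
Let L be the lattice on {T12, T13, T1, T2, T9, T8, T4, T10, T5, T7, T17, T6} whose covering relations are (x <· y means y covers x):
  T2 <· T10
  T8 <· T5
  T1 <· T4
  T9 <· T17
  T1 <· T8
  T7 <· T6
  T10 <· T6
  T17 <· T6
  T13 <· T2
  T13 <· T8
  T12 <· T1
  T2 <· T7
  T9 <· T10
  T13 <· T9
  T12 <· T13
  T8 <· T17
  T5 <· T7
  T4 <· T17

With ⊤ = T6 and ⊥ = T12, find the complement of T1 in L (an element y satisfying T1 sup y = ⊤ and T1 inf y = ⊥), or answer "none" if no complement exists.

Need y with T1 ∨ y = T6 and T1 ∧ y = T12.
Checking each element gives: T10.

T10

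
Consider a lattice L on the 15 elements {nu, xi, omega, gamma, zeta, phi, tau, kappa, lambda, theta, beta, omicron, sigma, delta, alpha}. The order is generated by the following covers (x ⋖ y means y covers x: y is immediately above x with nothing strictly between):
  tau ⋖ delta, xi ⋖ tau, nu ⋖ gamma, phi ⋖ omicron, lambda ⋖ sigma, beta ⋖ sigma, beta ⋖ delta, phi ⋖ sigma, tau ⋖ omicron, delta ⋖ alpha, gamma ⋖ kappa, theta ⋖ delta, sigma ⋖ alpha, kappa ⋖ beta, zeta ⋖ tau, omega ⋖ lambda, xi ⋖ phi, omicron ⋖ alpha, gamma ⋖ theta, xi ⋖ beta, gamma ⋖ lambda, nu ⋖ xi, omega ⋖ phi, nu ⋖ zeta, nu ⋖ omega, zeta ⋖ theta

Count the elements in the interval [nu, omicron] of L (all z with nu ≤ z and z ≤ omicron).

7

The interval [nu, omicron] = {nu, omega, omicron, phi, tau, xi, zeta}, which has 7 elements.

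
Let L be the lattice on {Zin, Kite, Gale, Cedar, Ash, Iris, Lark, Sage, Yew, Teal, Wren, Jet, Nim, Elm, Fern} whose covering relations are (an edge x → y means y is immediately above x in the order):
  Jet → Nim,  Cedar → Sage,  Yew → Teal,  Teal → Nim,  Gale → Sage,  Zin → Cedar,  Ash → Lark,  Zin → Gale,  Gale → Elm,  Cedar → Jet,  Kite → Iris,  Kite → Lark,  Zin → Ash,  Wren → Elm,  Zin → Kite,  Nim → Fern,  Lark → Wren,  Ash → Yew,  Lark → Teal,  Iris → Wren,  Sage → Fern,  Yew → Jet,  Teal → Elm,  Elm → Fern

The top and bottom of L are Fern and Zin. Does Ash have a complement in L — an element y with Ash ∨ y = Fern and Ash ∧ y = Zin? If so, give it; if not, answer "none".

Sage

Need y with Ash ∨ y = Fern and Ash ∧ y = Zin.
Checking each element gives: Sage.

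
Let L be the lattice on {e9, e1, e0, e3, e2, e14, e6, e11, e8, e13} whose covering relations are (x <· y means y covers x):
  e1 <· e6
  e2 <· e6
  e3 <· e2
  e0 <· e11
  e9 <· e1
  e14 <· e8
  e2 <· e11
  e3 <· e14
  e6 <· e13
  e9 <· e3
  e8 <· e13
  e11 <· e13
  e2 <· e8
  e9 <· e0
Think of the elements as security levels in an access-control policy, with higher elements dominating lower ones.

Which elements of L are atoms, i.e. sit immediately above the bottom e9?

The atoms are exactly the elements that cover e9: e0, e1, e3.

e0, e1, e3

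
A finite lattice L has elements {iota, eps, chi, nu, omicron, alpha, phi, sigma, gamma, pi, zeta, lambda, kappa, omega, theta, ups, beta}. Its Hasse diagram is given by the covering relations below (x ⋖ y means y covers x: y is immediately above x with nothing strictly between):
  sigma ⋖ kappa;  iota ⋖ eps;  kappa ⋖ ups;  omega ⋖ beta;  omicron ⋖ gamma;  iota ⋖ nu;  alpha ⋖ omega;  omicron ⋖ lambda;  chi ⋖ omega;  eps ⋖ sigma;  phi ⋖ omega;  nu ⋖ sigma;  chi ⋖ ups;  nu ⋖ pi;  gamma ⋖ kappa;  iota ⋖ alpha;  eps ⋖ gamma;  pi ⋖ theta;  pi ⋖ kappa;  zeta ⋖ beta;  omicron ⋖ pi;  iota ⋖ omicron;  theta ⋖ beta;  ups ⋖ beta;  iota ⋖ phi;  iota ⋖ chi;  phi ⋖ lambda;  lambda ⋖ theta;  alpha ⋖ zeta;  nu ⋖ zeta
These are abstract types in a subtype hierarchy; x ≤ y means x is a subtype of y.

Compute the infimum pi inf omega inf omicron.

Common lower bounds of {pi, omega, omicron}: iota.
The greatest among these is iota.

iota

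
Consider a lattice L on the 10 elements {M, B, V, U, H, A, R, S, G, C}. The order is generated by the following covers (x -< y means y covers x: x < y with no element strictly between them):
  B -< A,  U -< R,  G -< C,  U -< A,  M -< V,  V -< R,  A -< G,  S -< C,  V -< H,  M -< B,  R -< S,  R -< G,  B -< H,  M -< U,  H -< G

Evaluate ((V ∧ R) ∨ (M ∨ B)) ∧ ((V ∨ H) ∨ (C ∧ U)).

V ∧ R = V
M ∨ B = B
V ∨ B = H
V ∨ H = H
C ∧ U = U
H ∨ U = G
H ∧ G = H

H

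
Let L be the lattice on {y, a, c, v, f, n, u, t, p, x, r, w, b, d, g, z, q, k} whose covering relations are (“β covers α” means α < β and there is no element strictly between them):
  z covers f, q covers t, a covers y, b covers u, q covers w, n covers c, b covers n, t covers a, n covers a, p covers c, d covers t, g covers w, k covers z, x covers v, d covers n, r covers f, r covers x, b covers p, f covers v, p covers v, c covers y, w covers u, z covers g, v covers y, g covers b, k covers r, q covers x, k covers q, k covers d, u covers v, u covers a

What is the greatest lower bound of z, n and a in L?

Common lower bounds of {z, n, a}: a, y.
The greatest among these is a.

a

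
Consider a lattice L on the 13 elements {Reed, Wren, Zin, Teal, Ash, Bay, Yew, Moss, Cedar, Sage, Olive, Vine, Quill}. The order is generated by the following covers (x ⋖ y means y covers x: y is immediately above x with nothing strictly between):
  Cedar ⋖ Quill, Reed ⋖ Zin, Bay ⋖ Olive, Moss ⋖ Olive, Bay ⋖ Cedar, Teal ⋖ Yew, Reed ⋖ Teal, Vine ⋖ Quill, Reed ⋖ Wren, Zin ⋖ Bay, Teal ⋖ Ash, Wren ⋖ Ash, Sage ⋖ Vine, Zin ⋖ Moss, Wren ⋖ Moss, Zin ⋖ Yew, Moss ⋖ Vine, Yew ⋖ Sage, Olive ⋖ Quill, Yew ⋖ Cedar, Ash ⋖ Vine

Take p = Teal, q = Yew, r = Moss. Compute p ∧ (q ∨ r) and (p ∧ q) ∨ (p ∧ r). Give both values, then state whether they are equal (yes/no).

q ∨ r = Vine, so p ∧ (q ∨ r) = Teal ∧ Vine = Teal.
p ∧ q = Teal and p ∧ r = Reed, so (p ∧ q) ∨ (p ∧ r) = Teal ∨ Reed = Teal.
Equal: yes.

Teal; Teal; yes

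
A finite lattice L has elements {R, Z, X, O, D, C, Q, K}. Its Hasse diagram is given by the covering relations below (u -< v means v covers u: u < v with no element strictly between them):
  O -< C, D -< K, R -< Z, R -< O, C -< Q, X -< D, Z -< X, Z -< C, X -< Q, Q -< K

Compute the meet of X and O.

R

Common lower bounds of {X, O}: R.
The greatest among these is R.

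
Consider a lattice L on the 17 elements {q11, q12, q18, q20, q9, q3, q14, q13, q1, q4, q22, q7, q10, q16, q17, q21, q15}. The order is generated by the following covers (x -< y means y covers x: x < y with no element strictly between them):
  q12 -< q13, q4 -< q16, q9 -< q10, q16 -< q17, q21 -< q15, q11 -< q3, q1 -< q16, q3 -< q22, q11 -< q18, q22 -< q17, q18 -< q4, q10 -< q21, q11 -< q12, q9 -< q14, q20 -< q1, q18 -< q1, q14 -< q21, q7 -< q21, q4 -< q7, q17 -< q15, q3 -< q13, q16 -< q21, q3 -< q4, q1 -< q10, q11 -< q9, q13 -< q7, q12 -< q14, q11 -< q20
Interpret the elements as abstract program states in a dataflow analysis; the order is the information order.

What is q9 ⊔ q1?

q10

Common upper bounds of {q9, q1}: q10, q15, q21.
The least among these is q10.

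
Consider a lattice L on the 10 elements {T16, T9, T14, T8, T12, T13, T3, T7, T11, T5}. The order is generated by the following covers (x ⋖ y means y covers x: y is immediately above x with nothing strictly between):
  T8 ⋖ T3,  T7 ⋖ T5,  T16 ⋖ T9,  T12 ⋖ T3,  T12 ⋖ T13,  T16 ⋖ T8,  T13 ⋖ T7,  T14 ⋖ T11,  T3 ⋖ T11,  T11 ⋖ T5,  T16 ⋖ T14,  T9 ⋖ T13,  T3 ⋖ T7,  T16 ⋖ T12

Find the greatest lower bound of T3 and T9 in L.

T16

Common lower bounds of {T3, T9}: T16.
The greatest among these is T16.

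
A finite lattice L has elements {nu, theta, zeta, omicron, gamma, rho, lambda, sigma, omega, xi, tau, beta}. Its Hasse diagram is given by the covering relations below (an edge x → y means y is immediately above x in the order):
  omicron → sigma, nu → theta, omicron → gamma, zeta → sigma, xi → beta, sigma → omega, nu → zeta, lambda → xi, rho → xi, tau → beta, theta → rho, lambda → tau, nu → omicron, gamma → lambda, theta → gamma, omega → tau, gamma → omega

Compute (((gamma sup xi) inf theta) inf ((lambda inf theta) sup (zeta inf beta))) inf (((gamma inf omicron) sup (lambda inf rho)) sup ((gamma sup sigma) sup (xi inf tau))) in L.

theta

gamma ∨ xi = xi
xi ∧ theta = theta
lambda ∧ theta = theta
zeta ∧ beta = zeta
theta ∨ zeta = omega
theta ∧ omega = theta
gamma ∧ omicron = omicron
lambda ∧ rho = theta
omicron ∨ theta = gamma
gamma ∨ sigma = omega
xi ∧ tau = lambda
omega ∨ lambda = tau
gamma ∨ tau = tau
theta ∧ tau = theta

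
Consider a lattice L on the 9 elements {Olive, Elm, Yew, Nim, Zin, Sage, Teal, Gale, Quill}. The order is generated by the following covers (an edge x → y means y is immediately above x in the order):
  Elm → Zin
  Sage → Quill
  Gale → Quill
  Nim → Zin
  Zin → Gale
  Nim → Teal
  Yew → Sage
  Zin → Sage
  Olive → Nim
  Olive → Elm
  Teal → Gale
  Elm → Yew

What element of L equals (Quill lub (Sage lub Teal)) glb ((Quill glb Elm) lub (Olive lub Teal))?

Gale

Sage ∨ Teal = Quill
Quill ∨ Quill = Quill
Quill ∧ Elm = Elm
Olive ∨ Teal = Teal
Elm ∨ Teal = Gale
Quill ∧ Gale = Gale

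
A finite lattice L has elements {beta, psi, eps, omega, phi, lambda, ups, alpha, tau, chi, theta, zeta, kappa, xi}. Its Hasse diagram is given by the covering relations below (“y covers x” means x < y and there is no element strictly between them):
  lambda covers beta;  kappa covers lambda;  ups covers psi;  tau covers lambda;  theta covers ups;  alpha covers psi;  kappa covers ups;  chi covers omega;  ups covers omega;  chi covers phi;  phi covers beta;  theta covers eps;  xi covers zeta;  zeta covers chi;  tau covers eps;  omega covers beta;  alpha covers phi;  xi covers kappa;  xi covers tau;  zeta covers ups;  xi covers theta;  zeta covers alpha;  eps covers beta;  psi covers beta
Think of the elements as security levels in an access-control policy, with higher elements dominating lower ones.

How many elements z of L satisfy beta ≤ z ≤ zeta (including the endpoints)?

The interval [beta, zeta] = {alpha, beta, chi, omega, phi, psi, ups, zeta}, which has 8 elements.

8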